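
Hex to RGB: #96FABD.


96 → 150 (R)
FA → 250 (G)
BD → 189 (B)
= RGB(150, 250, 189)


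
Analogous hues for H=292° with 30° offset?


Base hue: 292°
Left analog: (292 - 30) mod 360 = 262°
Right analog: (292 + 30) mod 360 = 322°
Analogous hues = 262° and 322°


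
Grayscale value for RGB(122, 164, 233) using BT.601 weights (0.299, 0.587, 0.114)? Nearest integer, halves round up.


Gray = 0.299×R + 0.587×G + 0.114×B
Gray = 0.299×122 + 0.587×164 + 0.114×233
Gray = 36.478 + 96.268 + 26.562
Gray = 159.308 → round half up → 159
Gray = 159


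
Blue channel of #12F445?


Color: #12F445
R = 12 = 18
G = F4 = 244
B = 45 = 69
Blue = 69


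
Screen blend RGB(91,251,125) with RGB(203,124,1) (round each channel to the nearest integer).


Screen: C = 255 - (255-A)×(255-B)/255, rounded to nearest integer
R: 255 - (255-91)×(255-203)/255 = 255 - 8528/255 ≈ 255 - 33.443 = 221.557 → 222
G: 255 - (255-251)×(255-124)/255 = 255 - 524/255 ≈ 255 - 2.055 = 252.945 → 253
B: 255 - (255-125)×(255-1)/255 = 255 - 33020/255 ≈ 255 - 129.490 = 125.510 → 126
= RGB(222, 253, 126)


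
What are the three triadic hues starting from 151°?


Triadic: equally spaced at 120° intervals
H1 = 151°
H2 = (151 + 120) mod 360 = 271°
H3 = (151 + 240) mod 360 = 31°
Triadic = 151°, 271°, 31°


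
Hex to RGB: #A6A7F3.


A6 → 166 (R)
A7 → 167 (G)
F3 → 243 (B)
= RGB(166, 167, 243)


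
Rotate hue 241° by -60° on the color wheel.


New hue = (H + rotation) mod 360
New hue = (241 -60) mod 360
= 181 mod 360
= 181°


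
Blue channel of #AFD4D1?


Color: #AFD4D1
R = AF = 175
G = D4 = 212
B = D1 = 209
Blue = 209


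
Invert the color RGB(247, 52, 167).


Invert: (255-R, 255-G, 255-B)
R: 255-247 = 8
G: 255-52 = 203
B: 255-167 = 88
= RGB(8, 203, 88)


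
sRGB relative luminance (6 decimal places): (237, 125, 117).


Linearize each channel (sRGB transfer function): c = v/255; c_lin = c/12.92 if c ≤ 0.04045, else ((c+0.055)/1.055)^2.4
  R: 237/255 ≈ 0.929412 > 0.04045 → ((0.929412+0.055)/1.055)^2.4 ≈ 0.846873
  G: 125/255 ≈ 0.490196 > 0.04045 → ((0.490196+0.055)/1.055)^2.4 ≈ 0.205079
  B: 117/255 ≈ 0.458824 > 0.04045 → ((0.458824+0.055)/1.055)^2.4 ≈ 0.177888
R_lin = 0.846873, G_lin = 0.205079, B_lin = 0.177888
L = 0.2126×R + 0.7152×G + 0.0722×B
L = 0.2126×0.846873 + 0.7152×0.205079 + 0.0722×0.177888
L ≈ 0.339561


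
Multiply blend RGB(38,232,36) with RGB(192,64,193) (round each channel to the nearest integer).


Multiply: C = A×B/255, rounded to nearest integer
R: 38×192/255 = 7296/255 ≈ 28.612 → 29
G: 232×64/255 = 14848/255 ≈ 58.227 → 58
B: 36×193/255 = 6948/255 ≈ 27.247 → 27
= RGB(29, 58, 27)


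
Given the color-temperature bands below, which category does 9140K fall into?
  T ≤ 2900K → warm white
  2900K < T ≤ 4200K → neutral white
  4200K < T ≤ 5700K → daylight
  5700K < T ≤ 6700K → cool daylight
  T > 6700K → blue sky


Temperature: 9140K
9140K > 6700K → blue sky
Classification: blue sky


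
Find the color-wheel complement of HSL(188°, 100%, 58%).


Complement = opposite side of color wheel = hue + 180°
H' = (188 + 180) mod 360 = 8°
S and L unchanged.
= HSL(8°, 100%, 58%)


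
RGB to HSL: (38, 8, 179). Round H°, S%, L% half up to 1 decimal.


Normalize: R'=38/255≈0.1490, G'=8/255≈0.0314, B'=179/255≈0.7020
Max=179/255, Min=8/255, Δ=Max-Min=171/255
L = (Max+Min)/2 = (179+8)/510 = 187/510 = 0.36666… → L = 36.7%
L ≤ 0.5 → S = Δ/(Max+Min) = 171/(179+8) = 171/187 = 0.91443… → S = 91.4%
(the 1/255 factors cancel in S and H, so raw channel differences can be used)
Max is B' → H = 60 × ((R-G)/Δ + 4) = 60 × ((38-8)/171 + 4)
  30/171 + 4 = 0.1754… + 4 = 4.1754…
  H = 60 × 4.1754… = 250.526…° → H = 250.5°
= HSL(250.5°, 91.4%, 36.7%)


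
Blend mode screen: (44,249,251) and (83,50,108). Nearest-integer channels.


Screen: C = 255 - (255-A)×(255-B)/255, rounded to nearest integer
R: 255 - (255-44)×(255-83)/255 = 255 - 36292/255 ≈ 255 - 142.322 = 112.678 → 113
G: 255 - (255-249)×(255-50)/255 = 255 - 1230/255 ≈ 255 - 4.824 = 250.176 → 250
B: 255 - (255-251)×(255-108)/255 = 255 - 588/255 ≈ 255 - 2.306 = 252.694 → 253
= RGB(113, 250, 253)


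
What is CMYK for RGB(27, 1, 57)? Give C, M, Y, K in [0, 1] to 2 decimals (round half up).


R'=27/255≈0.1059, G'=1/255≈0.0039, B'=57/255≈0.2235
K = 1 - max(R',G',B') = 1 - 57/255 = 198/255 = 0.77647… → 0.78
(1-R'-K)/(1-K) simplifies to (max-R)/max with max = 57:
C = (57-27)/57 = 30/57 = 0.52631… → 0.53
M = (57-1)/57 = 56/57 = 0.98245… → 0.98
Y = (57-57)/57 = 0/57 = 0 → 0.00
= CMYK(0.53, 0.98, 0.00, 0.78)


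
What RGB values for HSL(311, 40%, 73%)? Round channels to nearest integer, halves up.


H=311°, S=0.40, L=0.73
C = (1-|2L-1|)×S = (1-|0.46|)×0.40 = 0.216
H' = H/60 = 311/60 ≈ 5.1833; X = C×(1-|H' mod 2 - 1|) = 0.1764
m = L - C/2 = 0.73 - 0.108 = 0.622
Sector ⌊H'⌋ = 5 → (R',G',B') = (0.216, 0.0, 0.1764)
RGB = ((R'+m)×255, (G'+m)×255, (B'+m)×255) = (213.69, 158.61, 203.592)
Round half up → RGB(214, 159, 204)


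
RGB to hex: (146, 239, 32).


R = 146 → 92 (hex)
G = 239 → EF (hex)
B = 32 → 20 (hex)
Hex = #92EF20


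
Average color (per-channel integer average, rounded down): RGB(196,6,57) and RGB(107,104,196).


Midpoint: each channel = ⌊(C₁+C₂)/2⌋
R: ⌊(196+107)/2⌋ = 151
G: ⌊(6+104)/2⌋ = 55
B: ⌊(57+196)/2⌋ = 126
= RGB(151, 55, 126)


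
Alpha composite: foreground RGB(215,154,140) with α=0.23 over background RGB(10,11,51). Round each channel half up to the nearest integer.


C = α×F + (1-α)×B, with 1-α = 0.77
R: 0.23×215 + 0.77×10 = 49.45 + 7.70 = 57.15 → 57
G: 0.23×154 + 0.77×11 = 35.42 + 8.47 = 43.89 → 44
B: 0.23×140 + 0.77×51 = 32.20 + 39.27 = 71.47 → 71
= RGB(57, 44, 71)


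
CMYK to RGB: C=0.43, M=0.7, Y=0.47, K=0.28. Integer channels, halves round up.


R = 255 × (1-C) × (1-K) = 255 × 0.57 × 0.72 = 104.652 → 105
G = 255 × (1-M) × (1-K) = 255 × 0.30 × 0.72 = 55.08 → 55
B = 255 × (1-Y) × (1-K) = 255 × 0.53 × 0.72 = 97.308 → 97
= RGB(105, 55, 97)


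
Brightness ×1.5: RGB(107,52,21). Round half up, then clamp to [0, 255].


Multiply each channel by 1.5, round half up, clamp to [0, 255]
R: 107×1.5 = 160.5 → round → 161
G: 52×1.5 = 78
B: 21×1.5 = 31.5 → round → 32
= RGB(161, 78, 32)


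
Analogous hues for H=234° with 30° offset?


Base hue: 234°
Left analog: (234 - 30) mod 360 = 204°
Right analog: (234 + 30) mod 360 = 264°
Analogous hues = 204° and 264°


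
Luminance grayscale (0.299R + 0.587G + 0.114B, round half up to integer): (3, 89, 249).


Gray = 0.299×R + 0.587×G + 0.114×B
Gray = 0.299×3 + 0.587×89 + 0.114×249
Gray = 0.897 + 52.243 + 28.386
Gray = 81.526 → round half up → 82
Gray = 82


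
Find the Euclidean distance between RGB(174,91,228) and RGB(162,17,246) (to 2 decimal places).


d = √[(R₁-R₂)² + (G₁-G₂)² + (B₁-B₂)²]
d = √[(174-162)² + (91-17)² + (228-246)²]
d = √[144 + 5476 + 324]
d = √5944
d ≈ 77.10


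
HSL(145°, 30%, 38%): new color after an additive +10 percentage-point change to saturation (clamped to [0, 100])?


Original S = 30%
Adjustment = +10 percentage points
New S = 30 + (10) = 40
Clamp to [0, 100] → 40
= HSL(145°, 40%, 38%)


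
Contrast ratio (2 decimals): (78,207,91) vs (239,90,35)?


Linearize each sRGB channel c=v/255: c/12.92 if c ≤ 0.04045 else ((c+0.055)/1.055)^2.4
L = 0.2126×R_lin + 0.7152×G_lin + 0.0722×B_lin
Color 1 (78,207,91):
  R=78: 78/255≈0.3059 > 0.04045 → ((0.3059+0.055)/1.055)^2.4 ≈ 0.07619
  G=207: 207/255≈0.8118 > 0.04045 → ((0.8118+0.055)/1.055)^2.4 ≈ 0.62396
  B=91: 91/255≈0.3569 > 0.04045 → ((0.3569+0.055)/1.055)^2.4 ≈ 0.10462
  L1 = 0.2126×0.07619 + 0.7152×0.62396 + 0.0722×0.10462 ≈ 0.47001
Color 2 (239,90,35):
  R=239: 239/255≈0.9373 > 0.04045 → ((0.9373+0.055)/1.055)^2.4 ≈ 0.86316
  G=90: 90/255≈0.3529 > 0.04045 → ((0.3529+0.055)/1.055)^2.4 ≈ 0.10224
  B=35: 35/255≈0.1373 > 0.04045 → ((0.1373+0.055)/1.055)^2.4 ≈ 0.01681
  L2 = 0.2126×0.86316 + 0.7152×0.10224 + 0.0722×0.01681 ≈ 0.25784
Lighter = 0.47001, Darker = 0.25784
Ratio = (L_lighter + 0.05) / (L_darker + 0.05)
Ratio = (0.47001 + 0.05) / (0.25784 + 0.05) = 0.52001 / 0.30784 ≈ 1.6892
Ratio ≈ 1.69:1


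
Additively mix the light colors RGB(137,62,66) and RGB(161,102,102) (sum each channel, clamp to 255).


Additive: each channel = min(255, C₁+C₂)
R: 137+161 = 298 → 255
G: 62+102 = 164 → 164
B: 66+102 = 168 → 168
= RGB(255, 164, 168)


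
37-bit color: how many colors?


Colors = 2^bits = 2^37
= 137,438,953,472 colors


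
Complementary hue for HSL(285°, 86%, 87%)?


Complement = opposite side of color wheel = hue + 180°
H' = (285 + 180) mod 360 = 105°
S and L unchanged.
= HSL(105°, 86%, 87%)


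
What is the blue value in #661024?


Color: #661024
R = 66 = 102
G = 10 = 16
B = 24 = 36
Blue = 36


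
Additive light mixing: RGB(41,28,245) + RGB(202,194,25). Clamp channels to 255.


Additive: each channel = min(255, C₁+C₂)
R: 41+202 = 243 → 243
G: 28+194 = 222 → 222
B: 245+25 = 270 → 255
= RGB(243, 222, 255)


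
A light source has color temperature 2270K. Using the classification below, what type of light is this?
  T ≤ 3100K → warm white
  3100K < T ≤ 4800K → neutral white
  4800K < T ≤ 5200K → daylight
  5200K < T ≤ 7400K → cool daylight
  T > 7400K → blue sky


Temperature: 2270K
2270K ≤ 3100K → warm white
Classification: warm white


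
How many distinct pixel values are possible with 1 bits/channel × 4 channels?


Total bits = 1 bits/channel × 4 channels = 4 bits
Distinct pixel values = 2^4
= 16 pixel values


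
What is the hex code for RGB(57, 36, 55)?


R = 57 → 39 (hex)
G = 36 → 24 (hex)
B = 55 → 37 (hex)
Hex = #392437


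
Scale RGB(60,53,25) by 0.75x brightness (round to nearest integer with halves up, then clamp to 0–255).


Multiply each channel by 0.75, round half up, clamp to [0, 255]
R: 60×0.75 = 45
G: 53×0.75 = 39.75 → round → 40
B: 25×0.75 = 18.75 → round → 19
= RGB(45, 40, 19)


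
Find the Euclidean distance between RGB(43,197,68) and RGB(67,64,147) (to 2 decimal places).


d = √[(R₁-R₂)² + (G₁-G₂)² + (B₁-B₂)²]
d = √[(43-67)² + (197-64)² + (68-147)²]
d = √[576 + 17689 + 6241]
d = √24506
d ≈ 156.54


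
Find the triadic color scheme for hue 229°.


Triadic: equally spaced at 120° intervals
H1 = 229°
H2 = (229 + 120) mod 360 = 349°
H3 = (229 + 240) mod 360 = 109°
Triadic = 229°, 349°, 109°


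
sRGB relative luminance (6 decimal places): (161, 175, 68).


Linearize each channel (sRGB transfer function): c = v/255; c_lin = c/12.92 if c ≤ 0.04045, else ((c+0.055)/1.055)^2.4
  R: 161/255 ≈ 0.631373 > 0.04045 → ((0.631373+0.055)/1.055)^2.4 ≈ 0.356400
  G: 175/255 ≈ 0.686275 > 0.04045 → ((0.686275+0.055)/1.055)^2.4 ≈ 0.428690
  B: 68/255 ≈ 0.266667 > 0.04045 → ((0.266667+0.055)/1.055)^2.4 ≈ 0.057805
R_lin = 0.356400, G_lin = 0.428690, B_lin = 0.057805
L = 0.2126×R + 0.7152×G + 0.0722×B
L = 0.2126×0.356400 + 0.7152×0.428690 + 0.0722×0.057805
L ≈ 0.386544


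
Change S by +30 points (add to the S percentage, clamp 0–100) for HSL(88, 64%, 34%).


Original S = 64%
Adjustment = +30 percentage points
New S = 64 + (30) = 94
Clamp to [0, 100] → 94
= HSL(88°, 94%, 34%)


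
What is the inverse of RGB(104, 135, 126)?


Invert: (255-R, 255-G, 255-B)
R: 255-104 = 151
G: 255-135 = 120
B: 255-126 = 129
= RGB(151, 120, 129)


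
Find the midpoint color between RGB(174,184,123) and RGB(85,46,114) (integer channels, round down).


Midpoint: each channel = ⌊(C₁+C₂)/2⌋
R: ⌊(174+85)/2⌋ = 129
G: ⌊(184+46)/2⌋ = 115
B: ⌊(123+114)/2⌋ = 118
= RGB(129, 115, 118)


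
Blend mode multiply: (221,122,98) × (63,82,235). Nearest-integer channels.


Multiply: C = A×B/255, rounded to nearest integer
R: 221×63/255 = 13923/255 ≈ 54.600 → 55
G: 122×82/255 = 10004/255 ≈ 39.231 → 39
B: 98×235/255 = 23030/255 ≈ 90.314 → 90
= RGB(55, 39, 90)


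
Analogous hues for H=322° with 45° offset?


Base hue: 322°
Left analog: (322 - 45) mod 360 = 277°
Right analog: (322 + 45) mod 360 = 7°
Analogous hues = 277° and 7°


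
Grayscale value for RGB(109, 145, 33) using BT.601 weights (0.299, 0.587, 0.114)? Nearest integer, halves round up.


Gray = 0.299×R + 0.587×G + 0.114×B
Gray = 0.299×109 + 0.587×145 + 0.114×33
Gray = 32.591 + 85.115 + 3.762
Gray = 121.468 → round half up → 121
Gray = 121


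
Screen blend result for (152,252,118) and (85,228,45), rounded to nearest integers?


Screen: C = 255 - (255-A)×(255-B)/255, rounded to nearest integer
R: 255 - (255-152)×(255-85)/255 = 255 - 17510/255 ≈ 255 - 68.667 = 186.333 → 186
G: 255 - (255-252)×(255-228)/255 = 255 - 81/255 ≈ 255 - 0.318 = 254.682 → 255
B: 255 - (255-118)×(255-45)/255 = 255 - 28770/255 ≈ 255 - 112.824 = 142.176 → 142
= RGB(186, 255, 142)


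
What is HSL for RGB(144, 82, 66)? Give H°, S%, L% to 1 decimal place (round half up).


Normalize: R'=144/255≈0.5647, G'=82/255≈0.3216, B'=66/255≈0.2588
Max=144/255, Min=66/255, Δ=Max-Min=78/255
L = (Max+Min)/2 = (144+66)/510 = 210/510 = 0.41176… → L = 41.2%
L ≤ 0.5 → S = Δ/(Max+Min) = 78/(144+66) = 78/210 = 0.37142… → S = 37.1%
(the 1/255 factors cancel in S and H, so raw channel differences can be used)
Max is R' → H = 60 × (((G-B)/Δ) mod 6) = 60 × (((82-66)/78) mod 6)
  16/78 = 0.2051…
  H = 60 × 0.2051… = 12.307…° → H = 12.3°
= HSL(12.3°, 37.1%, 41.2%)


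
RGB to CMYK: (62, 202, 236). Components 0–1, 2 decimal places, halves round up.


R'=62/255≈0.2431, G'=202/255≈0.7922, B'=236/255≈0.9255
K = 1 - max(R',G',B') = 1 - 236/255 = 19/255 = 0.07450… → 0.07
(1-R'-K)/(1-K) simplifies to (max-R)/max with max = 236:
C = (236-62)/236 = 174/236 = 0.73728… → 0.74
M = (236-202)/236 = 34/236 = 0.14406… → 0.14
Y = (236-236)/236 = 0/236 = 0 → 0.00
= CMYK(0.74, 0.14, 0.00, 0.07)


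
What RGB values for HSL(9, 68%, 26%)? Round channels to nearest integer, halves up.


H=9°, S=0.68, L=0.26
C = (1-|2L-1|)×S = (1-|-0.48|)×0.68 = 0.3536
H' = H/60 = 9/60 ≈ 0.1500; X = C×(1-|H' mod 2 - 1|) = 0.05304
m = L - C/2 = 0.26 - 0.1768 = 0.0832
Sector ⌊H'⌋ = 0 → (R',G',B') = (0.3536, 0.05304, 0.0)
RGB = ((R'+m)×255, (G'+m)×255, (B'+m)×255) = (111.384, 34.7412, 21.216)
Round half up → RGB(111, 35, 21)


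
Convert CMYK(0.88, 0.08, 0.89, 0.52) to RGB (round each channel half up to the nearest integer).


R = 255 × (1-C) × (1-K) = 255 × 0.12 × 0.48 = 14.688 → 15
G = 255 × (1-M) × (1-K) = 255 × 0.92 × 0.48 = 112.608 → 113
B = 255 × (1-Y) × (1-K) = 255 × 0.11 × 0.48 = 13.464 → 13
= RGB(15, 113, 13)


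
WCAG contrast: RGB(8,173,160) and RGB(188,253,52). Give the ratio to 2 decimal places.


Linearize each sRGB channel c=v/255: c/12.92 if c ≤ 0.04045 else ((c+0.055)/1.055)^2.4
L = 0.2126×R_lin + 0.7152×G_lin + 0.0722×B_lin
Color 1 (8,173,160):
  R=8: 8/255≈0.0314 ≤ 0.04045 → 0.0314/12.92 ≈ 0.00243
  G=173: 173/255≈0.6784 > 0.04045 → ((0.6784+0.055)/1.055)^2.4 ≈ 0.41789
  B=160: 160/255≈0.6275 > 0.04045 → ((0.6275+0.055)/1.055)^2.4 ≈ 0.35153
  L1 = 0.2126×0.00243 + 0.7152×0.41789 + 0.0722×0.35153 ≈ 0.32477
Color 2 (188,253,52):
  R=188: 188/255≈0.7373 > 0.04045 → ((0.7373+0.055)/1.055)^2.4 ≈ 0.50289
  G=253: 253/255≈0.9922 > 0.04045 → ((0.9922+0.055)/1.055)^2.4 ≈ 0.98225
  B=52: 52/255≈0.2039 > 0.04045 → ((0.2039+0.055)/1.055)^2.4 ≈ 0.03434
  L2 = 0.2126×0.50289 + 0.7152×0.98225 + 0.0722×0.03434 ≈ 0.81190
Lighter = 0.81190, Darker = 0.32477
Ratio = (L_lighter + 0.05) / (L_darker + 0.05)
Ratio = (0.81190 + 0.05) / (0.32477 + 0.05) = 0.86190 / 0.37477 ≈ 2.2998
Ratio ≈ 2.30:1


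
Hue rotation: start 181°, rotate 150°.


New hue = (H + rotation) mod 360
New hue = (181 + 150) mod 360
= 331 mod 360
= 331°


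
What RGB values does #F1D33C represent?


F1 → 241 (R)
D3 → 211 (G)
3C → 60 (B)
= RGB(241, 211, 60)


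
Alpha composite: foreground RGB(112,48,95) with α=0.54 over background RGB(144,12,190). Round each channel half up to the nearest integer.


C = α×F + (1-α)×B, with 1-α = 0.46
R: 0.54×112 + 0.46×144 = 60.48 + 66.24 = 126.72 → 127
G: 0.54×48 + 0.46×12 = 25.92 + 5.52 = 31.44 → 31
B: 0.54×95 + 0.46×190 = 51.30 + 87.40 = 138.70 → 139
= RGB(127, 31, 139)


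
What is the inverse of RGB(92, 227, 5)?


Invert: (255-R, 255-G, 255-B)
R: 255-92 = 163
G: 255-227 = 28
B: 255-5 = 250
= RGB(163, 28, 250)


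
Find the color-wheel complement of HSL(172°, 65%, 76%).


Complement = opposite side of color wheel = hue + 180°
H' = (172 + 180) mod 360 = 352°
S and L unchanged.
= HSL(352°, 65%, 76%)


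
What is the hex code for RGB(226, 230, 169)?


R = 226 → E2 (hex)
G = 230 → E6 (hex)
B = 169 → A9 (hex)
Hex = #E2E6A9


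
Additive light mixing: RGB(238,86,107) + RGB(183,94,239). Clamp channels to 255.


Additive: each channel = min(255, C₁+C₂)
R: 238+183 = 421 → 255
G: 86+94 = 180 → 180
B: 107+239 = 346 → 255
= RGB(255, 180, 255)


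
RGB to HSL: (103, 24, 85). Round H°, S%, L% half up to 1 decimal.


Normalize: R'=103/255≈0.4039, G'=24/255≈0.0941, B'=85/255≈0.3333
Max=103/255, Min=24/255, Δ=Max-Min=79/255
L = (Max+Min)/2 = (103+24)/510 = 127/510 = 0.24901… → L = 24.9%
L ≤ 0.5 → S = Δ/(Max+Min) = 79/(103+24) = 79/127 = 0.62204… → S = 62.2%
(the 1/255 factors cancel in S and H, so raw channel differences can be used)
Max is R' → H = 60 × (((G-B)/Δ) mod 6) = 60 × (((24-85)/79) mod 6)
  (-61)/79 = -0.7721…; negative, so add 6 → 5.2278…
  H = 60 × 5.2278… = 313.670…° → H = 313.7°
= HSL(313.7°, 62.2%, 24.9%)


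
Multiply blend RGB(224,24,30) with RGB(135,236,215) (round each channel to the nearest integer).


Multiply: C = A×B/255, rounded to nearest integer
R: 224×135/255 = 30240/255 ≈ 118.588 → 119
G: 24×236/255 = 5664/255 ≈ 22.212 → 22
B: 30×215/255 = 6450/255 ≈ 25.294 → 25
= RGB(119, 22, 25)


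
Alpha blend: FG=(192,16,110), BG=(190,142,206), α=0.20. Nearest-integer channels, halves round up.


C = α×F + (1-α)×B, with 1-α = 0.80
R: 0.20×192 + 0.80×190 = 38.40 + 152.00 = 190.40 → 190
G: 0.20×16 + 0.80×142 = 3.20 + 113.60 = 116.80 → 117
B: 0.20×110 + 0.80×206 = 22.00 + 164.80 = 186.80 → 187
= RGB(190, 117, 187)


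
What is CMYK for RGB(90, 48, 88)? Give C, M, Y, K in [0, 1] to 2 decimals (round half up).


R'=90/255≈0.3529, G'=48/255≈0.1882, B'=88/255≈0.3451
K = 1 - max(R',G',B') = 1 - 90/255 = 165/255 = 0.64705… → 0.65
(1-R'-K)/(1-K) simplifies to (max-R)/max with max = 90:
C = (90-90)/90 = 0/90 = 0 → 0.00
M = (90-48)/90 = 42/90 = 0.46666… → 0.47
Y = (90-88)/90 = 2/90 = 0.02222… → 0.02
= CMYK(0.00, 0.47, 0.02, 0.65)


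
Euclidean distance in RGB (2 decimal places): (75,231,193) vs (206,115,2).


d = √[(R₁-R₂)² + (G₁-G₂)² + (B₁-B₂)²]
d = √[(75-206)² + (231-115)² + (193-2)²]
d = √[17161 + 13456 + 36481]
d = √67098
d ≈ 259.03


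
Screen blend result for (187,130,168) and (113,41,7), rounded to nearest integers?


Screen: C = 255 - (255-A)×(255-B)/255, rounded to nearest integer
R: 255 - (255-187)×(255-113)/255 = 255 - 9656/255 ≈ 255 - 37.867 = 217.133 → 217
G: 255 - (255-130)×(255-41)/255 = 255 - 26750/255 ≈ 255 - 104.902 = 150.098 → 150
B: 255 - (255-168)×(255-7)/255 = 255 - 21576/255 ≈ 255 - 84.612 = 170.388 → 170
= RGB(217, 150, 170)


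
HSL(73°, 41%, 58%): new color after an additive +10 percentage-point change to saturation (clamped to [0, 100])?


Original S = 41%
Adjustment = +10 percentage points
New S = 41 + (10) = 51
Clamp to [0, 100] → 51
= HSL(73°, 51%, 58%)


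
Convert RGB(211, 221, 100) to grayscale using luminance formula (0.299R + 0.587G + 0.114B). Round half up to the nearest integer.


Gray = 0.299×R + 0.587×G + 0.114×B
Gray = 0.299×211 + 0.587×221 + 0.114×100
Gray = 63.089 + 129.727 + 11.400
Gray = 204.216 → round half up → 204
Gray = 204


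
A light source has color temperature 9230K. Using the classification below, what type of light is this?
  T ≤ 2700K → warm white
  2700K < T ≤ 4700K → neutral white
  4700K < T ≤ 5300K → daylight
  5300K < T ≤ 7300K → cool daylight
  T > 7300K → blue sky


Temperature: 9230K
9230K > 7300K → blue sky
Classification: blue sky


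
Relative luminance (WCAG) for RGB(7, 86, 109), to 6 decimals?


Linearize each channel (sRGB transfer function): c = v/255; c_lin = c/12.92 if c ≤ 0.04045, else ((c+0.055)/1.055)^2.4
  R: 7/255 ≈ 0.027451 ≤ 0.04045 → 0.027451/12.92 ≈ 0.002125
  G: 86/255 ≈ 0.337255 > 0.04045 → ((0.337255+0.055)/1.055)^2.4 ≈ 0.093059
  B: 109/255 ≈ 0.427451 > 0.04045 → ((0.427451+0.055)/1.055)^2.4 ≈ 0.152926
R_lin = 0.002125, G_lin = 0.093059, B_lin = 0.152926
L = 0.2126×R + 0.7152×G + 0.0722×B
L = 0.2126×0.002125 + 0.7152×0.093059 + 0.0722×0.152926
L ≈ 0.078049


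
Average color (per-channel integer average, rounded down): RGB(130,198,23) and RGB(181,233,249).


Midpoint: each channel = ⌊(C₁+C₂)/2⌋
R: ⌊(130+181)/2⌋ = 155
G: ⌊(198+233)/2⌋ = 215
B: ⌊(23+249)/2⌋ = 136
= RGB(155, 215, 136)


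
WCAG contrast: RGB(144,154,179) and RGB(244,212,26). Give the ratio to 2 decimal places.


Linearize each sRGB channel c=v/255: c/12.92 if c ≤ 0.04045 else ((c+0.055)/1.055)^2.4
L = 0.2126×R_lin + 0.7152×G_lin + 0.0722×B_lin
Color 1 (144,154,179):
  R=144: 144/255≈0.5647 > 0.04045 → ((0.5647+0.055)/1.055)^2.4 ≈ 0.27889
  G=154: 154/255≈0.6039 > 0.04045 → ((0.6039+0.055)/1.055)^2.4 ≈ 0.32314
  B=179: 179/255≈0.7020 > 0.04045 → ((0.7020+0.055)/1.055)^2.4 ≈ 0.45079
  L1 = 0.2126×0.27889 + 0.7152×0.32314 + 0.0722×0.45079 ≈ 0.32295
Color 2 (244,212,26):
  R=244: 244/255≈0.9569 > 0.04045 → ((0.9569+0.055)/1.055)^2.4 ≈ 0.90466
  G=212: 212/255≈0.8314 > 0.04045 → ((0.8314+0.055)/1.055)^2.4 ≈ 0.65837
  B=26: 26/255≈0.1020 > 0.04045 → ((0.1020+0.055)/1.055)^2.4 ≈ 0.01033
  L2 = 0.2126×0.90466 + 0.7152×0.65837 + 0.0722×0.01033 ≈ 0.66395
Lighter = 0.66395, Darker = 0.32295
Ratio = (L_lighter + 0.05) / (L_darker + 0.05)
Ratio = (0.66395 + 0.05) / (0.32295 + 0.05) = 0.71395 / 0.37295 ≈ 1.9143
Ratio ≈ 1.91:1


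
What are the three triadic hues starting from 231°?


Triadic: equally spaced at 120° intervals
H1 = 231°
H2 = (231 + 120) mod 360 = 351°
H3 = (231 + 240) mod 360 = 111°
Triadic = 231°, 351°, 111°


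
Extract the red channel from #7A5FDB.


Color: #7A5FDB
R = 7A = 122
G = 5F = 95
B = DB = 219
Red = 122


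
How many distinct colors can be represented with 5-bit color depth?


Colors = 2^bits = 2^5
= 32 colors


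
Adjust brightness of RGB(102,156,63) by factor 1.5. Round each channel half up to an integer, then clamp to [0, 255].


Multiply each channel by 1.5, round half up, clamp to [0, 255]
R: 102×1.5 = 153
G: 156×1.5 = 234
B: 63×1.5 = 94.5 → round → 95
= RGB(153, 234, 95)


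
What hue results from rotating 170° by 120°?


New hue = (H + rotation) mod 360
New hue = (170 + 120) mod 360
= 290 mod 360
= 290°


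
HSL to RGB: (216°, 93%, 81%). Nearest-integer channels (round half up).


H=216°, S=0.93, L=0.81
C = (1-|2L-1|)×S = (1-|0.62|)×0.93 = 0.3534
H' = H/60 = 216/60 ≈ 3.6000; X = C×(1-|H' mod 2 - 1|) = 0.14136
m = L - C/2 = 0.81 - 0.1767 = 0.6333
Sector ⌊H'⌋ = 3 → (R',G',B') = (0.0, 0.14136, 0.3534)
RGB = ((R'+m)×255, (G'+m)×255, (B'+m)×255) = (161.4915, 197.5383, 251.6085)
Round half up → RGB(161, 198, 252)


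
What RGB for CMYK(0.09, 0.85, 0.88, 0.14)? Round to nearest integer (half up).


R = 255 × (1-C) × (1-K) = 255 × 0.91 × 0.86 = 199.563 → 200
G = 255 × (1-M) × (1-K) = 255 × 0.15 × 0.86 = 32.895 → 33
B = 255 × (1-Y) × (1-K) = 255 × 0.12 × 0.86 = 26.316 → 26
= RGB(200, 33, 26)


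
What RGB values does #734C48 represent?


73 → 115 (R)
4C → 76 (G)
48 → 72 (B)
= RGB(115, 76, 72)


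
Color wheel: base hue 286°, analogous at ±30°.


Base hue: 286°
Left analog: (286 - 30) mod 360 = 256°
Right analog: (286 + 30) mod 360 = 316°
Analogous hues = 256° and 316°


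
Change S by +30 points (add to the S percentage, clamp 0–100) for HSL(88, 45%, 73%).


Original S = 45%
Adjustment = +30 percentage points
New S = 45 + (30) = 75
Clamp to [0, 100] → 75
= HSL(88°, 75%, 73%)


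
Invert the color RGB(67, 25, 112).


Invert: (255-R, 255-G, 255-B)
R: 255-67 = 188
G: 255-25 = 230
B: 255-112 = 143
= RGB(188, 230, 143)


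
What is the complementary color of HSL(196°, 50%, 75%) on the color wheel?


Complement = opposite side of color wheel = hue + 180°
H' = (196 + 180) mod 360 = 16°
S and L unchanged.
= HSL(16°, 50%, 75%)


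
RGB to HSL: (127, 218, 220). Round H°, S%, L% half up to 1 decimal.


Normalize: R'=127/255≈0.4980, G'=218/255≈0.8549, B'=220/255≈0.8627
Max=220/255, Min=127/255, Δ=Max-Min=93/255
L = (Max+Min)/2 = (220+127)/510 = 347/510 = 0.68039… → L = 68.0%
L > 0.5 → S = Δ/(2-Max-Min) = 93/(510-220-127) = 93/163 = 0.57055… → S = 57.1%
(the 1/255 factors cancel in S and H, so raw channel differences can be used)
Max is B' → H = 60 × ((R-G)/Δ + 4) = 60 × ((127-218)/93 + 4)
  -91/93 + 4 = -0.9784… + 4 = 3.0215…
  H = 60 × 3.0215… = 181.290…° → H = 181.3°
= HSL(181.3°, 57.1%, 68.0%)


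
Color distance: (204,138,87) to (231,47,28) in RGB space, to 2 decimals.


d = √[(R₁-R₂)² + (G₁-G₂)² + (B₁-B₂)²]
d = √[(204-231)² + (138-47)² + (87-28)²]
d = √[729 + 8281 + 3481]
d = √12491
d ≈ 111.76


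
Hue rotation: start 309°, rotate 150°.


New hue = (H + rotation) mod 360
New hue = (309 + 150) mod 360
= 459 mod 360
= 99°


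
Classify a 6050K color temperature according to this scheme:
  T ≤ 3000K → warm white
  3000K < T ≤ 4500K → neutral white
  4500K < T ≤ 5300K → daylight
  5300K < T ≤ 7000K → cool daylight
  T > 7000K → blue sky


Temperature: 6050K
5300K < 6050K ≤ 7000K → cool daylight
Classification: cool daylight


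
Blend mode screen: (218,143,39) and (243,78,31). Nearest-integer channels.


Screen: C = 255 - (255-A)×(255-B)/255, rounded to nearest integer
R: 255 - (255-218)×(255-243)/255 = 255 - 444/255 ≈ 255 - 1.741 = 253.259 → 253
G: 255 - (255-143)×(255-78)/255 = 255 - 19824/255 ≈ 255 - 77.741 = 177.259 → 177
B: 255 - (255-39)×(255-31)/255 = 255 - 48384/255 ≈ 255 - 189.741 = 65.259 → 65
= RGB(253, 177, 65)


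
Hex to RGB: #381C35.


38 → 56 (R)
1C → 28 (G)
35 → 53 (B)
= RGB(56, 28, 53)


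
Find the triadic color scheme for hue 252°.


Triadic: equally spaced at 120° intervals
H1 = 252°
H2 = (252 + 120) mod 360 = 12°
H3 = (252 + 240) mod 360 = 132°
Triadic = 252°, 12°, 132°


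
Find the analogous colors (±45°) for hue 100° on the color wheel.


Base hue: 100°
Left analog: (100 - 45) mod 360 = 55°
Right analog: (100 + 45) mod 360 = 145°
Analogous hues = 55° and 145°


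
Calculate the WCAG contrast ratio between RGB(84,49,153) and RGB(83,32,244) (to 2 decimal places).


Linearize each sRGB channel c=v/255: c/12.92 if c ≤ 0.04045 else ((c+0.055)/1.055)^2.4
L = 0.2126×R_lin + 0.7152×G_lin + 0.0722×B_lin
Color 1 (84,49,153):
  R=84: 84/255≈0.3294 > 0.04045 → ((0.3294+0.055)/1.055)^2.4 ≈ 0.08866
  G=49: 49/255≈0.1922 > 0.04045 → ((0.1922+0.055)/1.055)^2.4 ≈ 0.03071
  B=153: 153/255≈0.6000 > 0.04045 → ((0.6000+0.055)/1.055)^2.4 ≈ 0.31855
  L1 = 0.2126×0.08866 + 0.7152×0.03071 + 0.0722×0.31855 ≈ 0.06381
Color 2 (83,32,244):
  R=83: 83/255≈0.3255 > 0.04045 → ((0.3255+0.055)/1.055)^2.4 ≈ 0.08650
  G=32: 32/255≈0.1255 > 0.04045 → ((0.1255+0.055)/1.055)^2.4 ≈ 0.01444
  B=244: 244/255≈0.9569 > 0.04045 → ((0.9569+0.055)/1.055)^2.4 ≈ 0.90466
  L2 = 0.2126×0.08650 + 0.7152×0.01444 + 0.0722×0.90466 ≈ 0.09404
Lighter = 0.09404, Darker = 0.06381
Ratio = (L_lighter + 0.05) / (L_darker + 0.05)
Ratio = (0.09404 + 0.05) / (0.06381 + 0.05) = 0.14404 / 0.11381 ≈ 1.2656
Ratio ≈ 1.27:1


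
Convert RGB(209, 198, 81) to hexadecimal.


R = 209 → D1 (hex)
G = 198 → C6 (hex)
B = 81 → 51 (hex)
Hex = #D1C651


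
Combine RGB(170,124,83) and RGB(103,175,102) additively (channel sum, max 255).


Additive: each channel = min(255, C₁+C₂)
R: 170+103 = 273 → 255
G: 124+175 = 299 → 255
B: 83+102 = 185 → 185
= RGB(255, 255, 185)


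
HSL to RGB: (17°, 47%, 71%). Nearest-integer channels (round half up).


H=17°, S=0.47, L=0.71
C = (1-|2L-1|)×S = (1-|0.42|)×0.47 = 0.2726
H' = H/60 = 17/60 ≈ 0.2833; X = C×(1-|H' mod 2 - 1|) ≈ 0.0772
m = L - C/2 = 0.71 - 0.1363 = 0.5737
Sector ⌊H'⌋ = 0 → (R',G',B') = (0.2726, ≈0.0772, 0.0)
RGB = ((R'+m)×255, (G'+m)×255, (B'+m)×255) = (215.8065, 165.98885, 146.2935)
Round half up → RGB(216, 166, 146)


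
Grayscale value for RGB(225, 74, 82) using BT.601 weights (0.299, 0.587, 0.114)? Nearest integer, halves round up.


Gray = 0.299×R + 0.587×G + 0.114×B
Gray = 0.299×225 + 0.587×74 + 0.114×82
Gray = 67.275 + 43.438 + 9.348
Gray = 120.061 → round half up → 120
Gray = 120


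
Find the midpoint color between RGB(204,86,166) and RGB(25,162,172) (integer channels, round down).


Midpoint: each channel = ⌊(C₁+C₂)/2⌋
R: ⌊(204+25)/2⌋ = 114
G: ⌊(86+162)/2⌋ = 124
B: ⌊(166+172)/2⌋ = 169
= RGB(114, 124, 169)


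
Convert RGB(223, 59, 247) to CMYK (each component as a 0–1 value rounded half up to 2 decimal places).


R'=223/255≈0.8745, G'=59/255≈0.2314, B'=247/255≈0.9686
K = 1 - max(R',G',B') = 1 - 247/255 = 8/255 = 0.03137… → 0.03
(1-R'-K)/(1-K) simplifies to (max-R)/max with max = 247:
C = (247-223)/247 = 24/247 = 0.09716… → 0.10
M = (247-59)/247 = 188/247 = 0.76113… → 0.76
Y = (247-247)/247 = 0/247 = 0 → 0.00
= CMYK(0.10, 0.76, 0.00, 0.03)


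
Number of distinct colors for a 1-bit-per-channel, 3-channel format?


Total bits = 1 bits/channel × 3 channels = 3 bits
Distinct colors = 2^3
= 8 colors


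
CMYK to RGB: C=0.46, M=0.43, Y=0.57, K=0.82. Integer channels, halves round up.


R = 255 × (1-C) × (1-K) = 255 × 0.54 × 0.18 = 24.786 → 25
G = 255 × (1-M) × (1-K) = 255 × 0.57 × 0.18 = 26.163 → 26
B = 255 × (1-Y) × (1-K) = 255 × 0.43 × 0.18 = 19.737 → 20
= RGB(25, 26, 20)


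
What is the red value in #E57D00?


Color: #E57D00
R = E5 = 229
G = 7D = 125
B = 00 = 0
Red = 229


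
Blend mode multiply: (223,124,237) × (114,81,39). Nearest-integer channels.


Multiply: C = A×B/255, rounded to nearest integer
R: 223×114/255 = 25422/255 ≈ 99.694 → 100
G: 124×81/255 = 10044/255 ≈ 39.388 → 39
B: 237×39/255 = 9243/255 ≈ 36.247 → 36
= RGB(100, 39, 36)


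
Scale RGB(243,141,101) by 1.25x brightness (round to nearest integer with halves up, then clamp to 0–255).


Multiply each channel by 1.25, round half up, clamp to [0, 255]
R: 243×1.25 = 303.75 → round → 304 → clamp → 255
G: 141×1.25 = 176.25 → round → 176
B: 101×1.25 = 126.25 → round → 126
= RGB(255, 176, 126)


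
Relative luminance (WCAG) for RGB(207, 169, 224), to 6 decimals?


Linearize each channel (sRGB transfer function): c = v/255; c_lin = c/12.92 if c ≤ 0.04045, else ((c+0.055)/1.055)^2.4
  R: 207/255 ≈ 0.811765 > 0.04045 → ((0.811765+0.055)/1.055)^2.4 ≈ 0.623960
  G: 169/255 ≈ 0.662745 > 0.04045 → ((0.662745+0.055)/1.055)^2.4 ≈ 0.396755
  B: 224/255 ≈ 0.878431 > 0.04045 → ((0.878431+0.055)/1.055)^2.4 ≈ 0.745404
R_lin = 0.623960, G_lin = 0.396755, B_lin = 0.745404
L = 0.2126×R + 0.7152×G + 0.0722×B
L = 0.2126×0.623960 + 0.7152×0.396755 + 0.0722×0.745404
L ≈ 0.470232


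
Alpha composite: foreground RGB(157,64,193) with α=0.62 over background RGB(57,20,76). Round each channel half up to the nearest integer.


C = α×F + (1-α)×B, with 1-α = 0.38
R: 0.62×157 + 0.38×57 = 97.34 + 21.66 = 119.00 → 119
G: 0.62×64 + 0.38×20 = 39.68 + 7.60 = 47.28 → 47
B: 0.62×193 + 0.38×76 = 119.66 + 28.88 = 148.54 → 149
= RGB(119, 47, 149)


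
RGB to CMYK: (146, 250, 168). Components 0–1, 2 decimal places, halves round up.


R'=146/255≈0.5725, G'=250/255≈0.9804, B'=168/255≈0.6588
K = 1 - max(R',G',B') = 1 - 250/255 = 5/255 = 0.01960… → 0.02
(1-R'-K)/(1-K) simplifies to (max-R)/max with max = 250:
C = (250-146)/250 = 104/250 = 0.416 → 0.42
M = (250-250)/250 = 0/250 = 0 → 0.00
Y = (250-168)/250 = 82/250 = 0.328 → 0.33
= CMYK(0.42, 0.00, 0.33, 0.02)


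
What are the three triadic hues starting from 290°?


Triadic: equally spaced at 120° intervals
H1 = 290°
H2 = (290 + 120) mod 360 = 50°
H3 = (290 + 240) mod 360 = 170°
Triadic = 290°, 50°, 170°


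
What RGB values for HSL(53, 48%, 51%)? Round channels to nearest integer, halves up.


H=53°, S=0.48, L=0.51
C = (1-|2L-1|)×S = (1-|0.02|)×0.48 = 0.4704
H' = H/60 = 53/60 ≈ 0.8833; X = C×(1-|H' mod 2 - 1|) = 0.41552
m = L - C/2 = 0.51 - 0.2352 = 0.2748
Sector ⌊H'⌋ = 0 → (R',G',B') = (0.4704, 0.41552, 0.0)
RGB = ((R'+m)×255, (G'+m)×255, (B'+m)×255) = (190.026, 176.0316, 70.074)
Round half up → RGB(190, 176, 70)


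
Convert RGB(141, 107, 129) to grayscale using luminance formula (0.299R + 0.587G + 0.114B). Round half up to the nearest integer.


Gray = 0.299×R + 0.587×G + 0.114×B
Gray = 0.299×141 + 0.587×107 + 0.114×129
Gray = 42.159 + 62.809 + 14.706
Gray = 119.674 → round half up → 120
Gray = 120


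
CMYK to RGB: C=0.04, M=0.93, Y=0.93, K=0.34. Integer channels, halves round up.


R = 255 × (1-C) × (1-K) = 255 × 0.96 × 0.66 = 161.568 → 162
G = 255 × (1-M) × (1-K) = 255 × 0.07 × 0.66 = 11.781 → 12
B = 255 × (1-Y) × (1-K) = 255 × 0.07 × 0.66 = 11.781 → 12
= RGB(162, 12, 12)


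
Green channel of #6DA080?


Color: #6DA080
R = 6D = 109
G = A0 = 160
B = 80 = 128
Green = 160


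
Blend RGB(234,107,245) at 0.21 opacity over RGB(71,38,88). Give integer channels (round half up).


C = α×F + (1-α)×B, with 1-α = 0.79
R: 0.21×234 + 0.79×71 = 49.14 + 56.09 = 105.23 → 105
G: 0.21×107 + 0.79×38 = 22.47 + 30.02 = 52.49 → 52
B: 0.21×245 + 0.79×88 = 51.45 + 69.52 = 120.97 → 121
= RGB(105, 52, 121)


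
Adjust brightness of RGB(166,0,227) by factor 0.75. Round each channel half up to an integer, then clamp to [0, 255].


Multiply each channel by 0.75, round half up, clamp to [0, 255]
R: 166×0.75 = 124.5 → round → 125
G: 0×0.75 = 0
B: 227×0.75 = 170.25 → round → 170
= RGB(125, 0, 170)


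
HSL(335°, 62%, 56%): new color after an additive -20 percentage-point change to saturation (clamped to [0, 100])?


Original S = 62%
Adjustment = -20 percentage points
New S = 62 + (-20) = 42
Clamp to [0, 100] → 42
= HSL(335°, 42%, 56%)


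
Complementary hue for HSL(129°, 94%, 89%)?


Complement = opposite side of color wheel = hue + 180°
H' = (129 + 180) mod 360 = 309°
S and L unchanged.
= HSL(309°, 94%, 89%)


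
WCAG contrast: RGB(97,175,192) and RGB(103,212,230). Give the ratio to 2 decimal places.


Linearize each sRGB channel c=v/255: c/12.92 if c ≤ 0.04045 else ((c+0.055)/1.055)^2.4
L = 0.2126×R_lin + 0.7152×G_lin + 0.0722×B_lin
Color 1 (97,175,192):
  R=97: 97/255≈0.3804 > 0.04045 → ((0.3804+0.055)/1.055)^2.4 ≈ 0.11954
  G=175: 175/255≈0.6863 > 0.04045 → ((0.6863+0.055)/1.055)^2.4 ≈ 0.42869
  B=192: 192/255≈0.7529 > 0.04045 → ((0.7529+0.055)/1.055)^2.4 ≈ 0.52712
  L1 = 0.2126×0.11954 + 0.7152×0.42869 + 0.0722×0.52712 ≈ 0.37007
Color 2 (103,212,230):
  R=103: 103/255≈0.4039 > 0.04045 → ((0.4039+0.055)/1.055)^2.4 ≈ 0.13563
  G=212: 212/255≈0.8314 > 0.04045 → ((0.8314+0.055)/1.055)^2.4 ≈ 0.65837
  B=230: 230/255≈0.9020 > 0.04045 → ((0.9020+0.055)/1.055)^2.4 ≈ 0.79130
  L2 = 0.2126×0.13563 + 0.7152×0.65837 + 0.0722×0.79130 ≈ 0.55684
Lighter = 0.55684, Darker = 0.37007
Ratio = (L_lighter + 0.05) / (L_darker + 0.05)
Ratio = (0.55684 + 0.05) / (0.37007 + 0.05) = 0.60684 / 0.42007 ≈ 1.4446
Ratio ≈ 1.44:1


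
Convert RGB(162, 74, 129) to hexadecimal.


R = 162 → A2 (hex)
G = 74 → 4A (hex)
B = 129 → 81 (hex)
Hex = #A24A81


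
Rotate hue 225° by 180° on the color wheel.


New hue = (H + rotation) mod 360
New hue = (225 + 180) mod 360
= 405 mod 360
= 45°


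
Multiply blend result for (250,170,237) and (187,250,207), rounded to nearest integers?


Multiply: C = A×B/255, rounded to nearest integer
R: 250×187/255 = 46750/255 ≈ 183.333 → 183
G: 170×250/255 = 42500/255 ≈ 166.667 → 167
B: 237×207/255 = 49059/255 ≈ 192.388 → 192
= RGB(183, 167, 192)


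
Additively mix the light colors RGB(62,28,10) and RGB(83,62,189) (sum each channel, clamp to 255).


Additive: each channel = min(255, C₁+C₂)
R: 62+83 = 145 → 145
G: 28+62 = 90 → 90
B: 10+189 = 199 → 199
= RGB(145, 90, 199)


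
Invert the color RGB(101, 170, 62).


Invert: (255-R, 255-G, 255-B)
R: 255-101 = 154
G: 255-170 = 85
B: 255-62 = 193
= RGB(154, 85, 193)


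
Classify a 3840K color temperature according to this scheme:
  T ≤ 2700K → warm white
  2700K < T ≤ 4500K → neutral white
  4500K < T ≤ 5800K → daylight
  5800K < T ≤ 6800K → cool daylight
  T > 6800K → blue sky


Temperature: 3840K
2700K < 3840K ≤ 4500K → neutral white
Classification: neutral white


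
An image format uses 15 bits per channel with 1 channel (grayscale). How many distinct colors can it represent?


Total bits = 15 bits/channel × 1 channels = 15 bits
Distinct colors = 2^15
= 32,768 colors


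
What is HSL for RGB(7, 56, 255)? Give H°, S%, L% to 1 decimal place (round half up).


Normalize: R'=7/255≈0.0275, G'=56/255≈0.2196, B'=255/255≈1.0000
Max=255/255, Min=7/255, Δ=Max-Min=248/255
L = (Max+Min)/2 = (255+7)/510 = 262/510 = 0.51372… → L = 51.4%
L > 0.5 → S = Δ/(2-Max-Min) = 248/(510-255-7) = 248/248 = 1 → S = 100.0%
(the 1/255 factors cancel in S and H, so raw channel differences can be used)
Max is B' → H = 60 × ((R-G)/Δ + 4) = 60 × ((7-56)/248 + 4)
  -49/248 + 4 = -0.1975… + 4 = 3.8024…
  H = 60 × 3.8024… = 228.145…° → H = 228.1°
= HSL(228.1°, 100.0%, 51.4%)


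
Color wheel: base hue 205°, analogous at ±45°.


Base hue: 205°
Left analog: (205 - 45) mod 360 = 160°
Right analog: (205 + 45) mod 360 = 250°
Analogous hues = 160° and 250°


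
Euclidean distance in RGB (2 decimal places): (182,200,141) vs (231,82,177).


d = √[(R₁-R₂)² + (G₁-G₂)² + (B₁-B₂)²]
d = √[(182-231)² + (200-82)² + (141-177)²]
d = √[2401 + 13924 + 1296]
d = √17621
d ≈ 132.74


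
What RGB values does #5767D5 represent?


57 → 87 (R)
67 → 103 (G)
D5 → 213 (B)
= RGB(87, 103, 213)


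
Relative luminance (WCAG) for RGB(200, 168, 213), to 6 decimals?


Linearize each channel (sRGB transfer function): c = v/255; c_lin = c/12.92 if c ≤ 0.04045, else ((c+0.055)/1.055)^2.4
  R: 200/255 ≈ 0.784314 > 0.04045 → ((0.784314+0.055)/1.055)^2.4 ≈ 0.577580
  G: 168/255 ≈ 0.658824 > 0.04045 → ((0.658824+0.055)/1.055)^2.4 ≈ 0.391572
  B: 213/255 ≈ 0.835294 > 0.04045 → ((0.835294+0.055)/1.055)^2.4 ≈ 0.665387
R_lin = 0.577580, G_lin = 0.391572, B_lin = 0.665387
L = 0.2126×R + 0.7152×G + 0.0722×B
L = 0.2126×0.577580 + 0.7152×0.391572 + 0.0722×0.665387
L ≈ 0.450887


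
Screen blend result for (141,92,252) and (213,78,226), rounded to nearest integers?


Screen: C = 255 - (255-A)×(255-B)/255, rounded to nearest integer
R: 255 - (255-141)×(255-213)/255 = 255 - 4788/255 ≈ 255 - 18.776 = 236.224 → 236
G: 255 - (255-92)×(255-78)/255 = 255 - 28851/255 ≈ 255 - 113.141 = 141.859 → 142
B: 255 - (255-252)×(255-226)/255 = 255 - 87/255 ≈ 255 - 0.341 = 254.659 → 255
= RGB(236, 142, 255)
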